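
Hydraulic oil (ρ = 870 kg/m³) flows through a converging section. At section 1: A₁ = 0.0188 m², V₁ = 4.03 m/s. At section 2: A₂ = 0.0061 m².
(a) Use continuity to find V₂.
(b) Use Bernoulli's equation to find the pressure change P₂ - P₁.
(a) Continuity: A₁V₁=A₂V₂ -> V₂=A₁V₁/A₂=0.0188*4.03/0.0061=12.42 m/s
(b) Bernoulli: P₂-P₁=0.5*rho*(V₁^2-V₂^2)/1000=0.5*870*(4.03^2-12.42^2)/1000=-60.04 kPa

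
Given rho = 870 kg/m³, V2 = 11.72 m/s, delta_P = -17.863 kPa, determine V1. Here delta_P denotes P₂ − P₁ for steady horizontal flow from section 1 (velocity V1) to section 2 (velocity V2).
Formula: \Delta P = \frac{1}{2} \rho (V_1^2 - V_2^2)
Substituting knowns: -17.863 = 0.5·870·(V1² − 11.72²)/1000
Solving for V1: V1 = √(11.72² + 2·(-17.863·1000)/870) = 9.813 m/s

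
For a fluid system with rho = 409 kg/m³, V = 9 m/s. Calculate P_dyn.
Formula: P_{dyn} = \frac{1}{2} \rho V^2
P_dyn = 0.5·409·9²/1000 = 16.56 kPa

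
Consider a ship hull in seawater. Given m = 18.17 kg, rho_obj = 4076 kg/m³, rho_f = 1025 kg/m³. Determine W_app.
Formula: W_{app} = mg\left(1 - \frac{\rho_f}{\rho_{obj}}\right)
W_app = 18.17·9.81·(1 − 1025/4076) = 133.4 N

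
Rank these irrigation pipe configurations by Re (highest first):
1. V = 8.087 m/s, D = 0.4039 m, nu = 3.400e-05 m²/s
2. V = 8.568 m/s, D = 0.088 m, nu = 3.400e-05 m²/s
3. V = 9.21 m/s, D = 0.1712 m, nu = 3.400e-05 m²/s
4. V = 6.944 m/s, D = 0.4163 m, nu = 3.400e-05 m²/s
Case 1: Re = 96069
Case 2: Re = 22176
Case 3: Re = 46375
Case 4: Re = 85023
Ranking (highest first): 1, 4, 3, 2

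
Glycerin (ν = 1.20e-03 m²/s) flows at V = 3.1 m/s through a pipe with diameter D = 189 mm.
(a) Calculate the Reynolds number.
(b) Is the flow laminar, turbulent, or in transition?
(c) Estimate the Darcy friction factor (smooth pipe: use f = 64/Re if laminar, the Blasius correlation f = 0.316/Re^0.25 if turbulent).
(a) Re = V·D/ν = 3.1·0.189/1.20e-03 = 488.25
(b) Flow regime: laminar (Re < 2300)
(c) Friction factor: f = 64/Re = 64/488.25 = 0.1311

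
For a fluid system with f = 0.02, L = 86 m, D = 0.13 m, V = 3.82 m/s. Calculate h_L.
Formula: h_L = f \frac{L}{D} \frac{V^2}{2g}
h_L = 0.02·(86/0.13)·3.82²/(2·9.81) = 9.84 m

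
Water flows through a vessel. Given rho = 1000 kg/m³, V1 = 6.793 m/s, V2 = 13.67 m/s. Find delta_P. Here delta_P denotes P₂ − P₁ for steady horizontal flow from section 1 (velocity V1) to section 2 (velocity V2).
Formula: \Delta P = \frac{1}{2} \rho (V_1^2 - V_2^2)
delta_P = 0.5·1000·(6.793² − 13.67²)/1000 = -70.36 kPa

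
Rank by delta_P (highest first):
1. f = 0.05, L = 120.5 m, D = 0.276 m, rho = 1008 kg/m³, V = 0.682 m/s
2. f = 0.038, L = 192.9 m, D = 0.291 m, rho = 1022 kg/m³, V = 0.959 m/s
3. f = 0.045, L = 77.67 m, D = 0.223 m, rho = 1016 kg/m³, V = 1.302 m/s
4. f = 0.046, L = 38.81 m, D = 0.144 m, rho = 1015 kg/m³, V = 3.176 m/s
Case 1: delta_P = 5.117 kPa
Case 2: delta_P = 11.84 kPa
Case 3: delta_P = 13.5 kPa
Case 4: delta_P = 63.47 kPa
Ranking (highest first): 4, 3, 2, 1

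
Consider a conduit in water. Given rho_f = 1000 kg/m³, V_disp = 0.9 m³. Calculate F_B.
Formula: F_B = \rho_f g V_{disp}
F_B = 1000·9.81·0.9 = 8829 N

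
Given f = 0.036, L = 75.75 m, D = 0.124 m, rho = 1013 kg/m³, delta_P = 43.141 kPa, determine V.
Formula: \Delta P = f \frac{L}{D} \frac{\rho V^2}{2}
Substituting knowns: 43.141 = 0.036·(75.75/0.124)·0.5·1013·V²/1000
Solving for V: V = √((43.141·1000)/(0.036·(75.75/0.124)·0.5·1013)) = 1.968 m/s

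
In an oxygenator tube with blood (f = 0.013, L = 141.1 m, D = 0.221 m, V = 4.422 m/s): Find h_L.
Formula: h_L = f \frac{L}{D} \frac{V^2}{2g}
h_L = 0.013·(141.1/0.221)·4.422²/(2·9.81) = 8.272 m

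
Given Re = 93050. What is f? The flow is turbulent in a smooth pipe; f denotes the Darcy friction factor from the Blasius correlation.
Formula: f = \frac{0.316}{Re^{0.25}}
f = 0.316/93050^0.25 = 0.01809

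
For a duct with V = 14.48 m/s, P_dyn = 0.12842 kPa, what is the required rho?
Formula: P_{dyn} = \frac{1}{2} \rho V^2
Substituting knowns: 0.12842 = 0.5·rho·14.48²/1000
Solving for rho: rho = 2·(0.12842·1000)/14.48² = 1.225 kg/m³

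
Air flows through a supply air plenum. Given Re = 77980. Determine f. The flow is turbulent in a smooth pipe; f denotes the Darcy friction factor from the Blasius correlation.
Formula: f = \frac{0.316}{Re^{0.25}}
f = 0.316/77980^0.25 = 0.01891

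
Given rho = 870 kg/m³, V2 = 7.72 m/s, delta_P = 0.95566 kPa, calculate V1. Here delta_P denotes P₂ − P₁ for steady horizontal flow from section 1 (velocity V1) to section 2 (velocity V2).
Formula: \Delta P = \frac{1}{2} \rho (V_1^2 - V_2^2)
Substituting knowns: 0.95566 = 0.5·870·(V1² − 7.72²)/1000
Solving for V1: V1 = √(7.72² + 2·(0.95566·1000)/870) = 7.861 m/s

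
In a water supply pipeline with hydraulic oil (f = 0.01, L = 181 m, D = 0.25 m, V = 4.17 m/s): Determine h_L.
Formula: h_L = f \frac{L}{D} \frac{V^2}{2g}
h_L = 0.01·(181/0.25)·4.17²/(2·9.81) = 6.417 m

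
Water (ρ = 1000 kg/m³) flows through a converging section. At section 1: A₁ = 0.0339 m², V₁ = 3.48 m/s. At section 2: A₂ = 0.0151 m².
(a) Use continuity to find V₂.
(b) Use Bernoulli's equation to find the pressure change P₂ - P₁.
(a) Continuity: A₁V₁=A₂V₂ -> V₂=A₁V₁/A₂=0.0339*3.48/0.0151=7.81 m/s
(b) Bernoulli: P₂-P₁=0.5*rho*(V₁^2-V₂^2)/1000=0.5*1000*(3.48^2-7.81^2)/1000=-24.44 kPa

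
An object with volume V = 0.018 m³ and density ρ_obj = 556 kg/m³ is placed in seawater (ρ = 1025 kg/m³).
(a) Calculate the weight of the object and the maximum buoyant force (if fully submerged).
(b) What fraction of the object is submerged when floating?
(a) W=rho_obj*g*V=556*9.81*0.018=98.2 N; F_B(max)=rho*g*V=1025*9.81*0.018=181.0 N
(b) Floating fraction=rho_obj/rho=556/1025=0.542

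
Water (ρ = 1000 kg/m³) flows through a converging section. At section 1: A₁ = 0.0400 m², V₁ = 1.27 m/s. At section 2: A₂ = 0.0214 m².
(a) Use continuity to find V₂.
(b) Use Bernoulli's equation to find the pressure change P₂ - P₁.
(a) Continuity: A₁V₁=A₂V₂ -> V₂=A₁V₁/A₂=0.0400*1.27/0.0214=2.37 m/s
(b) Bernoulli: P₂-P₁=0.5*rho*(V₁^2-V₂^2)/1000=0.5*1000*(1.27^2-2.37^2)/1000=-2.002 kPa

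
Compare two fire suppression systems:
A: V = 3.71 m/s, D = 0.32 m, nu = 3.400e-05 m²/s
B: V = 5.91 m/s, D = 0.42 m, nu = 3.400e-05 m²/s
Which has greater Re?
Re(A) = 34918, Re(B) = 73006. Answer: B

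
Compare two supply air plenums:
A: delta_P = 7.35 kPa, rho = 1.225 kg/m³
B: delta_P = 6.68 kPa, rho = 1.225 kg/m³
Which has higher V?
V(A) = 109.5 m/s, V(B) = 104.4 m/s. Answer: A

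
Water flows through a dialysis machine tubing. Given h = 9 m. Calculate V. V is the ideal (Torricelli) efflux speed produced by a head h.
Formula: V = \sqrt{2 g h}
V = √(2·9.81·9) = 13.29 m/s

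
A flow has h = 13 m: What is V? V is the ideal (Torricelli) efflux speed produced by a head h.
Formula: V = \sqrt{2 g h}
V = √(2·9.81·13) = 15.97 m/s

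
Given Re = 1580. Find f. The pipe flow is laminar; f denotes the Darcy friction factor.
Formula: f = \frac{64}{Re}
f = 64/1580 = 0.04051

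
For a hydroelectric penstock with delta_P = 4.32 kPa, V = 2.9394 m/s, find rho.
Formula: V = \sqrt{\frac{2 \Delta P}{\rho}}
Substituting knowns: 2.9394 = √(2·(4.32·1000)/rho)
Solving for rho: rho = 2·(4.32·1000)/2.9394² = 1000 kg/m³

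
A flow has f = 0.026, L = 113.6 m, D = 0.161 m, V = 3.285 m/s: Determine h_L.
Formula: h_L = f \frac{L}{D} \frac{V^2}{2g}
h_L = 0.026·(113.6/0.161)·3.285²/(2·9.81) = 10.09 m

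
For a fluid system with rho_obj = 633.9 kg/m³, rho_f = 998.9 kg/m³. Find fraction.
Formula: f_{sub} = \frac{\rho_{obj}}{\rho_f}
fraction = 633.9/998.9 = 0.6346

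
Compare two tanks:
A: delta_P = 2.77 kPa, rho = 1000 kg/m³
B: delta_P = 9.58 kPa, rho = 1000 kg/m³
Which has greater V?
V(A) = 2.354 m/s, V(B) = 4.377 m/s. Answer: B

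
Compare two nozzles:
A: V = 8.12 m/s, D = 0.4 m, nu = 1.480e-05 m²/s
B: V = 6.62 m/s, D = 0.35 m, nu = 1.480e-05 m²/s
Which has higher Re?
Re(A) = 219459, Re(B) = 156554. Answer: A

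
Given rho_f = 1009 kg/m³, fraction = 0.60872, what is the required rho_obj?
Formula: f_{sub} = \frac{\rho_{obj}}{\rho_f}
Substituting knowns: 0.60872 = rho_obj/1009
Solving for rho_obj: rho_obj = 0.60872·1009 = 614.2 kg/m³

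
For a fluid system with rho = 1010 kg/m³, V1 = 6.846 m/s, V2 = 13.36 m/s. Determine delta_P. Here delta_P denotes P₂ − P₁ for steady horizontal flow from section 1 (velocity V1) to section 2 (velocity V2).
Formula: \Delta P = \frac{1}{2} \rho (V_1^2 - V_2^2)
delta_P = 0.5·1010·(6.846² − 13.36²)/1000 = -66.47 kPa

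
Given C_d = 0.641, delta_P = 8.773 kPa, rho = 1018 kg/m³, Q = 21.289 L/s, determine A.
Formula: Q = C_d A \sqrt{\frac{2 \Delta P}{\rho}}
Substituting knowns: 21.289 = 0.641·A·√(2·(8.773·1000)/1018)·1000
Solving for A: A = (21.289/1000)/(0.641·√(2·(8.773·1000)/1018)) = 0.008 m²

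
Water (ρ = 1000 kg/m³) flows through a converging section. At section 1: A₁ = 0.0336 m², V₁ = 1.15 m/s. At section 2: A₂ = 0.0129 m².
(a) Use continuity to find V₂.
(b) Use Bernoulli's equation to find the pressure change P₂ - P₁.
(a) Continuity: A₁V₁=A₂V₂ -> V₂=A₁V₁/A₂=0.0336*1.15/0.0129=3.00 m/s
(b) Bernoulli: P₂-P₁=0.5*rho*(V₁^2-V₂^2)/1000=0.5*1000*(1.15^2-3.00^2)/1000=-3.839 kPa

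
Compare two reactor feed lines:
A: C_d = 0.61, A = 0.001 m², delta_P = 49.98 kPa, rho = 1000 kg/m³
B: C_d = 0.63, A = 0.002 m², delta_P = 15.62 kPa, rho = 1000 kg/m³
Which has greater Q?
Q(A) = 6.099 L/s, Q(B) = 7.042 L/s. Answer: B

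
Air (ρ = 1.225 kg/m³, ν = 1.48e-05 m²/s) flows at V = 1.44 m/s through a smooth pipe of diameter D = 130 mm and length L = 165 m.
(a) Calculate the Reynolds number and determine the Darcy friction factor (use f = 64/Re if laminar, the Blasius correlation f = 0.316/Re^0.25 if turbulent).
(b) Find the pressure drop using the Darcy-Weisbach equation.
(a) Re = V·D/ν = 1.44·0.13/1.48e-05 = 12649 → turbulent (Re > 4000); f = 0.316/Re^0.25 = 0.316/12649^0.25 = 0.029797
(b) Darcy-Weisbach: ΔP = f·(L/D)·½ρV²/1000 = 0.029797·(165/0.130)·½·1.225·1.44²/1000 = 0.04803 kPa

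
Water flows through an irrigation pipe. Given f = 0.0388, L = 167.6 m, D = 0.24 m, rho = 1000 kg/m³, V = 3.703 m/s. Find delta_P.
Formula: \Delta P = f \frac{L}{D} \frac{\rho V^2}{2}
delta_P = 0.0388·(167.6/0.24)·0.5·1000·3.703²/1000 = 185.8 kPa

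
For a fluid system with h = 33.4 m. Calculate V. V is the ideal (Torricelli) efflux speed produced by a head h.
Formula: V = \sqrt{2 g h}
V = √(2·9.81·33.4) = 25.6 m/s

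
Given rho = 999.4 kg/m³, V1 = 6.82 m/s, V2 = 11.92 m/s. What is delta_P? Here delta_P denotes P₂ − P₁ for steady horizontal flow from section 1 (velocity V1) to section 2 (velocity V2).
Formula: \Delta P = \frac{1}{2} \rho (V_1^2 - V_2^2)
delta_P = 0.5·999.4·(6.82² − 11.92²)/1000 = -47.76 kPa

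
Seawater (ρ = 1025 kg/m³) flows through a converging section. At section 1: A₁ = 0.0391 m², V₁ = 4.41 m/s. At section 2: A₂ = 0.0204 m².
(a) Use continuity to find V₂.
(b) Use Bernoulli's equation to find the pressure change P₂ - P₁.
(a) Continuity: A₁V₁=A₂V₂ -> V₂=A₁V₁/A₂=0.0391*4.41/0.0204=8.45 m/s
(b) Bernoulli: P₂-P₁=0.5*rho*(V₁^2-V₂^2)/1000=0.5*1025*(4.41^2-8.45^2)/1000=-26.63 kPa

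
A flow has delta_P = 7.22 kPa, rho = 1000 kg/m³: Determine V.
Formula: V = \sqrt{\frac{2 \Delta P}{\rho}}
V = √(2·(7.22·1000)/1000) = 3.8 m/s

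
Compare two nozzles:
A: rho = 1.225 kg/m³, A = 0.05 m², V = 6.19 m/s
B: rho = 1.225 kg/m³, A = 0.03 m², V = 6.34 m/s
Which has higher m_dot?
m_dot(A) = 0.3791 kg/s, m_dot(B) = 0.233 kg/s. Answer: A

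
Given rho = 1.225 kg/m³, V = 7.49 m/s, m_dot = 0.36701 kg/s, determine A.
Formula: \dot{m} = \rho A V
Substituting knowns: 0.36701 = 1.225·A·7.49
Solving for A: A = 0.36701/(1.225·7.49) = 0.04 m²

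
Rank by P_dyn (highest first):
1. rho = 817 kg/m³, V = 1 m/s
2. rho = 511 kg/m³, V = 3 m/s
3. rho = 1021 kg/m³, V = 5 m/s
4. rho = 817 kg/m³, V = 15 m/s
Case 1: P_dyn = 0.4085 kPa
Case 2: P_dyn = 2.3 kPa
Case 3: P_dyn = 12.76 kPa
Case 4: P_dyn = 91.91 kPa
Ranking (highest first): 4, 3, 2, 1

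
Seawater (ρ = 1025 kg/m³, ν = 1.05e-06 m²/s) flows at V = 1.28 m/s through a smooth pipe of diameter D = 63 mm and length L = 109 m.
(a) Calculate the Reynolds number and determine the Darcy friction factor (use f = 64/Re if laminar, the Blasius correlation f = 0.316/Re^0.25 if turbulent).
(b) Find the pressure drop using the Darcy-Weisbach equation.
(a) Re = V·D/ν = 1.28·0.063/1.05e-06 = 76800 → turbulent (Re > 4000); f = 0.316/Re^0.25 = 0.316/76800^0.25 = 0.018982
(b) Darcy-Weisbach: ΔP = f·(L/D)·½ρV²/1000 = 0.018982·(109/0.063)·½·1025·1.28²/1000 = 27.58 kPa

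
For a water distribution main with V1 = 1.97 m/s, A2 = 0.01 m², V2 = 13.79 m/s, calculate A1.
Formula: V_2 = \frac{A_1 V_1}{A_2}
Substituting knowns: 13.79 = A1·1.97/0.01
Solving for A1: A1 = 13.79·0.01/1.97 = 0.07 m²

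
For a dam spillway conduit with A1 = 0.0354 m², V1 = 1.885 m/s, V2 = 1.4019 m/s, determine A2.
Formula: V_2 = \frac{A_1 V_1}{A_2}
Substituting knowns: 1.4019 = 0.0354·1.885/A2
Solving for A2: A2 = 0.0354·1.885/1.4019 = 0.0476 m²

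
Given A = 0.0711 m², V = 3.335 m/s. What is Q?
Formula: Q = A V
Q = 0.0711·3.335·1000 = 237.1 L/s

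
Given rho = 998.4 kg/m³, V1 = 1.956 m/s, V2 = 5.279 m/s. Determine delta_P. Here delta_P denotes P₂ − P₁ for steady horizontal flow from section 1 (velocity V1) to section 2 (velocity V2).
Formula: \Delta P = \frac{1}{2} \rho (V_1^2 - V_2^2)
delta_P = 0.5·998.4·(1.956² − 5.279²)/1000 = -12 kPa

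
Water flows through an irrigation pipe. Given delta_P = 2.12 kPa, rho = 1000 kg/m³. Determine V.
Formula: V = \sqrt{\frac{2 \Delta P}{\rho}}
V = √(2·(2.12·1000)/1000) = 2.059 m/s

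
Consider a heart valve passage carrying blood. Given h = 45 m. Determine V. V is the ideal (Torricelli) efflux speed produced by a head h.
Formula: V = \sqrt{2 g h}
V = √(2·9.81·45) = 29.71 m/s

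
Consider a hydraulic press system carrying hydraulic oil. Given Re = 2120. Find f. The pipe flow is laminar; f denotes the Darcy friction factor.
Formula: f = \frac{64}{Re}
f = 64/2120 = 0.03019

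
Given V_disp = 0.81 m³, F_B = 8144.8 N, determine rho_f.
Formula: F_B = \rho_f g V_{disp}
Substituting knowns: 8144.8 = rho_f·9.81·0.81
Solving for rho_f: rho_f = 8144.8/(9.81·0.81) = 1025 kg/m³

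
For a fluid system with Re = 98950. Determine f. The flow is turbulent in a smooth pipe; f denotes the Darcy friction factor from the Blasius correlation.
Formula: f = \frac{0.316}{Re^{0.25}}
f = 0.316/98950^0.25 = 0.01782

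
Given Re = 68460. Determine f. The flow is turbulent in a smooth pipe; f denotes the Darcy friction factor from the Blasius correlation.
Formula: f = \frac{0.316}{Re^{0.25}}
f = 0.316/68460^0.25 = 0.01954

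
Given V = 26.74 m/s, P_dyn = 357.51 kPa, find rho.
Formula: P_{dyn} = \frac{1}{2} \rho V^2
Substituting knowns: 357.51 = 0.5·rho·26.74²/1000
Solving for rho: rho = 2·(357.51·1000)/26.74² = 1000 kg/m³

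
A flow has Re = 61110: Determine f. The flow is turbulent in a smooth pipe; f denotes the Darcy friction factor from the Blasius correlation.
Formula: f = \frac{0.316}{Re^{0.25}}
f = 0.316/61110^0.25 = 0.0201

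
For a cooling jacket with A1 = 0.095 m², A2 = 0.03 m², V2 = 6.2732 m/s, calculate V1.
Formula: V_2 = \frac{A_1 V_1}{A_2}
Substituting knowns: 6.2732 = 0.095·V1/0.03
Solving for V1: V1 = 6.2732·0.03/0.095 = 1.981 m/s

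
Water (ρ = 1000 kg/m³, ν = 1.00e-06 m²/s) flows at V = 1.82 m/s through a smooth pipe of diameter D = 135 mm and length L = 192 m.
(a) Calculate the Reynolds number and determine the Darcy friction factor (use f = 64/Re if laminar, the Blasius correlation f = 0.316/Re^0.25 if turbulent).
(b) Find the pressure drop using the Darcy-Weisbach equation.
(a) Re = V·D/ν = 1.82·0.135/1.00e-06 = 245700 → turbulent (Re > 4000); f = 0.316/Re^0.25 = 0.316/245700^0.25 = 0.014193 (Blasius is strictly valid for Re ≲ 1e5; used here as the smooth-pipe estimate the problem specifies)
(b) Darcy-Weisbach: ΔP = f·(L/D)·½ρV²/1000 = 0.014193·(192/0.135)·½·1000·1.82²/1000 = 33.43 kPa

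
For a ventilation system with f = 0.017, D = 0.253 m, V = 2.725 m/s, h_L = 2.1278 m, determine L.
Formula: h_L = f \frac{L}{D} \frac{V^2}{2g}
Substituting knowns: 2.1278 = 0.017·(L/0.253)·2.725²/(2·9.81)
Solving for L: L = 2.1278·2·9.81·0.253/(0.017·2.725²) = 83.67 m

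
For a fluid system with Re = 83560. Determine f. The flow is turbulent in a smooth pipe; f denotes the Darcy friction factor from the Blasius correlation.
Formula: f = \frac{0.316}{Re^{0.25}}
f = 0.316/83560^0.25 = 0.01859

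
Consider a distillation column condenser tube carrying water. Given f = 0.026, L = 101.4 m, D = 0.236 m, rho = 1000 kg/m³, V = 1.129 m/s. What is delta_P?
Formula: \Delta P = f \frac{L}{D} \frac{\rho V^2}{2}
delta_P = 0.026·(101.4/0.236)·0.5·1000·1.129²/1000 = 7.12 kPa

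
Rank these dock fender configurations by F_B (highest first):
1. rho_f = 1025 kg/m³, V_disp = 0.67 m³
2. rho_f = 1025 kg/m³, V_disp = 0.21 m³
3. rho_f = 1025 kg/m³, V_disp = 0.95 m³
Case 1: F_B = 6737 N
Case 2: F_B = 2112 N
Case 3: F_B = 9552 N
Ranking (highest first): 3, 1, 2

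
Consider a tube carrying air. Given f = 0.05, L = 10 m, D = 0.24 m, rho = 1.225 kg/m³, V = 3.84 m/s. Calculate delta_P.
Formula: \Delta P = f \frac{L}{D} \frac{\rho V^2}{2}
delta_P = 0.05·(10/0.24)·0.5·1.225·3.84²/1000 = 0.01882 kPa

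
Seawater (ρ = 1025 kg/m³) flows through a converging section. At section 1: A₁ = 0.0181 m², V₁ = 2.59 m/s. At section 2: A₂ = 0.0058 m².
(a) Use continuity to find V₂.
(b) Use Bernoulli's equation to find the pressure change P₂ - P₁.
(a) Continuity: A₁V₁=A₂V₂ -> V₂=A₁V₁/A₂=0.0181*2.59/0.0058=8.08 m/s
(b) Bernoulli: P₂-P₁=0.5*rho*(V₁^2-V₂^2)/1000=0.5*1025*(2.59^2-8.08^2)/1000=-30.02 kPa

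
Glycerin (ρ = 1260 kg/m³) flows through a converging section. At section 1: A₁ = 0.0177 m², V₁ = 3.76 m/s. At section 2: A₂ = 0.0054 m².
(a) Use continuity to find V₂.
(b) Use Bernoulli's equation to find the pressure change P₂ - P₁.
(a) Continuity: A₁V₁=A₂V₂ -> V₂=A₁V₁/A₂=0.0177*3.76/0.0054=12.32 m/s
(b) Bernoulli: P₂-P₁=0.5*rho*(V₁^2-V₂^2)/1000=0.5*1260*(3.76^2-12.32^2)/1000=-86.72 kPa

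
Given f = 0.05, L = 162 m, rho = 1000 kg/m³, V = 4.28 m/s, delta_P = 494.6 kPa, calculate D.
Formula: \Delta P = f \frac{L}{D} \frac{\rho V^2}{2}
Substituting knowns: 494.6 = 0.05·(162/D)·0.5·1000·4.28²/1000
Solving for D: D = 0.05·162·0.5·1000·4.28²/(494.6·1000) = 0.15 m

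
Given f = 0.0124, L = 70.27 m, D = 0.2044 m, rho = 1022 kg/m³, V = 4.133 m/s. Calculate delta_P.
Formula: \Delta P = f \frac{L}{D} \frac{\rho V^2}{2}
delta_P = 0.0124·(70.27/0.2044)·0.5·1022·4.133²/1000 = 37.21 kPa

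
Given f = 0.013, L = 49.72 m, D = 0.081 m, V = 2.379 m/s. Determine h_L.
Formula: h_L = f \frac{L}{D} \frac{V^2}{2g}
h_L = 0.013·(49.72/0.081)·2.379²/(2·9.81) = 2.302 m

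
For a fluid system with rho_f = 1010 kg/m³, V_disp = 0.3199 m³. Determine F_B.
Formula: F_B = \rho_f g V_{disp}
F_B = 1010·9.81·0.3199 = 3170 N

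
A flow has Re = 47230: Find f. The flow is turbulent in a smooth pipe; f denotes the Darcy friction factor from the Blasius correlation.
Formula: f = \frac{0.316}{Re^{0.25}}
f = 0.316/47230^0.25 = 0.02144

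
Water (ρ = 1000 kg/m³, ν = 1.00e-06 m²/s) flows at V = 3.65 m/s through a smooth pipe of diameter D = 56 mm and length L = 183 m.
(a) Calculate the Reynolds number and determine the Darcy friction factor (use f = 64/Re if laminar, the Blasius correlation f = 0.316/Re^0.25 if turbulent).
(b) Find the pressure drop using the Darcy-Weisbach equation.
(a) Re = V·D/ν = 3.65·0.056/1.00e-06 = 204400 → turbulent (Re > 4000); f = 0.316/Re^0.25 = 0.316/204400^0.25 = 0.014862 (Blasius is strictly valid for Re ≲ 1e5; used here as the smooth-pipe estimate the problem specifies)
(b) Darcy-Weisbach: ΔP = f·(L/D)·½ρV²/1000 = 0.014862·(183/0.056)·½·1000·3.65²/1000 = 323.5 kPa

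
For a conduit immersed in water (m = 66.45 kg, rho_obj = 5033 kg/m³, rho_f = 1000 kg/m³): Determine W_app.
Formula: W_{app} = mg\left(1 - \frac{\rho_f}{\rho_{obj}}\right)
W_app = 66.45·9.81·(1 − 1000/5033) = 522.4 N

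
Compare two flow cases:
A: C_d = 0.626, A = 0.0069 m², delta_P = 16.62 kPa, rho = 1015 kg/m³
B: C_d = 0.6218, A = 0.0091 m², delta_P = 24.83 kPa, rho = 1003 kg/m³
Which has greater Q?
Q(A) = 24.72 L/s, Q(B) = 39.81 L/s. Answer: B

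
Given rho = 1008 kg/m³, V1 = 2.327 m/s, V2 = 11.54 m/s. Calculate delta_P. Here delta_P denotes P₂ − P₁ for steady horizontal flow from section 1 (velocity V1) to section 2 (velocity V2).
Formula: \Delta P = \frac{1}{2} \rho (V_1^2 - V_2^2)
delta_P = 0.5·1008·(2.327² − 11.54²)/1000 = -64.39 kPa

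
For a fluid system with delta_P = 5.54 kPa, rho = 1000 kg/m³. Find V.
Formula: V = \sqrt{\frac{2 \Delta P}{\rho}}
V = √(2·(5.54·1000)/1000) = 3.329 m/s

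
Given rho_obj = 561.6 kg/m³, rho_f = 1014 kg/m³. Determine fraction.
Formula: f_{sub} = \frac{\rho_{obj}}{\rho_f}
fraction = 561.6/1014 = 0.5538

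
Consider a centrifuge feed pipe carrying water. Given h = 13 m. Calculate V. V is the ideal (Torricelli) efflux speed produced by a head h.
Formula: V = \sqrt{2 g h}
V = √(2·9.81·13) = 15.97 m/s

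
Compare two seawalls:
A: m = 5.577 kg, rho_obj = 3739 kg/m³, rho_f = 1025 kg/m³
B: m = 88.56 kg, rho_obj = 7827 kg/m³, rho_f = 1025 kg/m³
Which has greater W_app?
W_app(A) = 39.71 N, W_app(B) = 755 N. Answer: B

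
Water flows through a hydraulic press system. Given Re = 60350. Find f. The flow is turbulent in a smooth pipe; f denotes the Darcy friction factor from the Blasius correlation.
Formula: f = \frac{0.316}{Re^{0.25}}
f = 0.316/60350^0.25 = 0.02016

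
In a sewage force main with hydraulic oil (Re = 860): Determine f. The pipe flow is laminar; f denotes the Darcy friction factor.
Formula: f = \frac{64}{Re}
f = 64/860 = 0.07442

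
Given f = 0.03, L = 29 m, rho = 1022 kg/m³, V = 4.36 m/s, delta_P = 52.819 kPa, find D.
Formula: \Delta P = f \frac{L}{D} \frac{\rho V^2}{2}
Substituting knowns: 52.819 = 0.03·(29/D)·0.5·1022·4.36²/1000
Solving for D: D = 0.03·29·0.5·1022·4.36²/(52.819·1000) = 0.16 m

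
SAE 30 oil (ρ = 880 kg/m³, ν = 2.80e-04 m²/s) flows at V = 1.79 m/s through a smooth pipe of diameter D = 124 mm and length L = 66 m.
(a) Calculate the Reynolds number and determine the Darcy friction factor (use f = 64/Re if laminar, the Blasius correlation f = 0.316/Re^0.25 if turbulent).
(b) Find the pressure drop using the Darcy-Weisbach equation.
(a) Re = V·D/ν = 1.79·0.124/2.80e-04 = 792.71 → laminar (Re < 2300); f = 64/Re = 64/792.71 = 0.080736
(b) Darcy-Weisbach: ΔP = f·(L/D)·½ρV²/1000 = 0.080736·(66/0.124)·½·880·1.79²/1000 = 60.58 kPa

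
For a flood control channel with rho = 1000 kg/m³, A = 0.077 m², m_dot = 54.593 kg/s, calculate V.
Formula: \dot{m} = \rho A V
Substituting knowns: 54.593 = 1000·0.077·V
Solving for V: V = 54.593/(1000·0.077) = 0.709 m/s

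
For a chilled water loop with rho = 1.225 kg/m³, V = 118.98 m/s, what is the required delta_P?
Formula: V = \sqrt{\frac{2 \Delta P}{\rho}}
Substituting knowns: 118.98 = √(2·(delta_P·1000)/1.225)
Solving for delta_P: delta_P = 118.98²·1.225/2/1000 = 8.671 kPa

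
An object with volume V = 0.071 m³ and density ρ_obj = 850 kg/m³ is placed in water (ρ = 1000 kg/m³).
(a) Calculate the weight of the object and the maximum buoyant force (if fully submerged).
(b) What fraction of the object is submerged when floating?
(a) W=rho_obj*g*V=850*9.81*0.071=592.0 N; F_B(max)=rho*g*V=1000*9.81*0.071=696.5 N
(b) Floating fraction=rho_obj/rho=850/1000=0.850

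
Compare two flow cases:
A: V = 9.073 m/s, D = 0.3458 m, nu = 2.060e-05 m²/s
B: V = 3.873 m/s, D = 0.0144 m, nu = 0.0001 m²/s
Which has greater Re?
Re(A) = 152303, Re(B) = 557.7. Answer: A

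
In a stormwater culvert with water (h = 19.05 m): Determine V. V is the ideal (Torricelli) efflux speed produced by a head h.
Formula: V = \sqrt{2 g h}
V = √(2·9.81·19.05) = 19.33 m/s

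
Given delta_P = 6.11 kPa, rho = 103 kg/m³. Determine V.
Formula: V = \sqrt{\frac{2 \Delta P}{\rho}}
V = √(2·(6.11·1000)/103) = 10.89 m/s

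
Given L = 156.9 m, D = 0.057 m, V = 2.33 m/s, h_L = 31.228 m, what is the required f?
Formula: h_L = f \frac{L}{D} \frac{V^2}{2g}
Substituting knowns: 31.228 = f·(156.9/0.057)·2.33²/(2·9.81)
Solving for f: f = 31.228·2·9.81/((156.9/0.057)·2.33²) = 0.041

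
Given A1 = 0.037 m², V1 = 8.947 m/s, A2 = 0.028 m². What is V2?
Formula: V_2 = \frac{A_1 V_1}{A_2}
V2 = 0.037·8.947/0.028 = 11.82 m/s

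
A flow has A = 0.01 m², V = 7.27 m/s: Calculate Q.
Formula: Q = A V
Q = 0.01·7.27·1000 = 72.7 L/s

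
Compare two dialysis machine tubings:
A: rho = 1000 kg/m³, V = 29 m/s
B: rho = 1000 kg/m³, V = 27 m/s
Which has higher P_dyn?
P_dyn(A) = 420.5 kPa, P_dyn(B) = 364.5 kPa. Answer: A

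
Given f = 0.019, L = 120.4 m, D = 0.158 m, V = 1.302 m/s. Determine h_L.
Formula: h_L = f \frac{L}{D} \frac{V^2}{2g}
h_L = 0.019·(120.4/0.158)·1.302²/(2·9.81) = 1.251 m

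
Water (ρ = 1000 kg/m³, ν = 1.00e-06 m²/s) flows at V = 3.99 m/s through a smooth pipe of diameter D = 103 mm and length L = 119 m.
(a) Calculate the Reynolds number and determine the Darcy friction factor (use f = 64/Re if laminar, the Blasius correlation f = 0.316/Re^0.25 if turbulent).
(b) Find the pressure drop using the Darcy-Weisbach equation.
(a) Re = V·D/ν = 3.99·0.103/1.00e-06 = 410970 → turbulent (Re > 4000); f = 0.316/Re^0.25 = 0.316/410970^0.25 = 0.012481 (Blasius is strictly valid for Re ≲ 1e5; used here as the smooth-pipe estimate the problem specifies)
(b) Darcy-Weisbach: ΔP = f·(L/D)·½ρV²/1000 = 0.012481·(119/0.103)·½·1000·3.99²/1000 = 114.8 kPa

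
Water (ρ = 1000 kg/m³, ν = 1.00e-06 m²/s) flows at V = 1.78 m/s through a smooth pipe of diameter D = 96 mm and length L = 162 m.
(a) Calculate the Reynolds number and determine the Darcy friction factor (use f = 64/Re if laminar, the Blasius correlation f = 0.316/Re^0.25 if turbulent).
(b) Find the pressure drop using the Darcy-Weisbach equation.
(a) Re = V·D/ν = 1.78·0.096/1.00e-06 = 170880 → turbulent (Re > 4000); f = 0.316/Re^0.25 = 0.316/170880^0.25 = 0.015542 (Blasius is strictly valid for Re ≲ 1e5; used here as the smooth-pipe estimate the problem specifies)
(b) Darcy-Weisbach: ΔP = f·(L/D)·½ρV²/1000 = 0.015542·(162/0.096)·½·1000·1.78²/1000 = 41.55 kPa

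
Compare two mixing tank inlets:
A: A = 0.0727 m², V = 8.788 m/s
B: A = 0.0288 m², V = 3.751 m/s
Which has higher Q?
Q(A) = 638.9 L/s, Q(B) = 108 L/s. Answer: A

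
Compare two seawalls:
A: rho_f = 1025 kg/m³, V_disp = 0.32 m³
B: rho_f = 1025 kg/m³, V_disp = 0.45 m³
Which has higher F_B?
F_B(A) = 3218 N, F_B(B) = 4525 N. Answer: B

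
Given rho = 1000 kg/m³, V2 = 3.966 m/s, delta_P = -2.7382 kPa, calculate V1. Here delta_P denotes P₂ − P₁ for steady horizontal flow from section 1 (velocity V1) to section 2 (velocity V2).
Formula: \Delta P = \frac{1}{2} \rho (V_1^2 - V_2^2)
Substituting knowns: -2.7382 = 0.5·1000·(V1² − 3.966²)/1000
Solving for V1: V1 = √(3.966² + 2·(-2.7382·1000)/1000) = 3.202 m/s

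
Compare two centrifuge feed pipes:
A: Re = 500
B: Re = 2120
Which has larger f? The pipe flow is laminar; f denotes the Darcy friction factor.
f(A) = 0.128, f(B) = 0.03019. Answer: A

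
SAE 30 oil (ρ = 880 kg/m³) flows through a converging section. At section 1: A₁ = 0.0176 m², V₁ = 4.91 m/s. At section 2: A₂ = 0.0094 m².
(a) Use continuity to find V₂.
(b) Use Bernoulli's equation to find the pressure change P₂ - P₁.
(a) Continuity: A₁V₁=A₂V₂ -> V₂=A₁V₁/A₂=0.0176*4.91/0.0094=9.19 m/s
(b) Bernoulli: P₂-P₁=0.5*rho*(V₁^2-V₂^2)/1000=0.5*880*(4.91^2-9.19^2)/1000=-26.55 kPa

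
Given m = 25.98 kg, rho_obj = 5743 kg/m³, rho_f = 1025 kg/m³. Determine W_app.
Formula: W_{app} = mg\left(1 - \frac{\rho_f}{\rho_{obj}}\right)
W_app = 25.98·9.81·(1 − 1025/5743) = 209.4 N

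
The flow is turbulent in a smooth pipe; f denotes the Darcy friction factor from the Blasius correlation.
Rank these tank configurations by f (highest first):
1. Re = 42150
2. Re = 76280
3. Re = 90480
Case 1: f = 0.02205
Case 2: f = 0.01901
Case 3: f = 0.01822
Ranking (highest first): 1, 2, 3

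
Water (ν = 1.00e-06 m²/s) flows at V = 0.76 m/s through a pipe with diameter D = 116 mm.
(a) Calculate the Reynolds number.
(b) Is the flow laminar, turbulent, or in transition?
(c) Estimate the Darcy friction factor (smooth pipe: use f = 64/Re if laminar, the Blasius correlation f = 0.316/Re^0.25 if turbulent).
(a) Re = V·D/ν = 0.76·0.116/1.00e-06 = 88160
(b) Flow regime: turbulent (Re > 4000)
(c) Friction factor: f = 0.316/Re^0.25 = 0.316/88160^0.25 = 0.01834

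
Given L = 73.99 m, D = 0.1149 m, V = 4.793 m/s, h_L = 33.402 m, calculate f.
Formula: h_L = f \frac{L}{D} \frac{V^2}{2g}
Substituting knowns: 33.402 = f·(73.99/0.1149)·4.793²/(2·9.81)
Solving for f: f = 33.402·2·9.81/((73.99/0.1149)·4.793²) = 0.0443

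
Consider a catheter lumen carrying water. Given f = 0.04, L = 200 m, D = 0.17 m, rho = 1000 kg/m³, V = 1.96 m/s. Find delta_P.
Formula: \Delta P = f \frac{L}{D} \frac{\rho V^2}{2}
delta_P = 0.04·(200/0.17)·0.5·1000·1.96²/1000 = 90.39 kPa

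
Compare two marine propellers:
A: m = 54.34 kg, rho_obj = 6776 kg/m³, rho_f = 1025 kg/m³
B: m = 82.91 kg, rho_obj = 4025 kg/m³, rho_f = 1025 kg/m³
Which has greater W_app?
W_app(A) = 452.4 N, W_app(B) = 606.2 N. Answer: B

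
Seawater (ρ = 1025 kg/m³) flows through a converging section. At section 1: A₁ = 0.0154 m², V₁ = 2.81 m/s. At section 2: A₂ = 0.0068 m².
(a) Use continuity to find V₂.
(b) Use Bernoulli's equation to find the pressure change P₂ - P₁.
(a) Continuity: A₁V₁=A₂V₂ -> V₂=A₁V₁/A₂=0.0154*2.81/0.0068=6.36 m/s
(b) Bernoulli: P₂-P₁=0.5*rho*(V₁^2-V₂^2)/1000=0.5*1025*(2.81^2-6.36^2)/1000=-16.68 kPa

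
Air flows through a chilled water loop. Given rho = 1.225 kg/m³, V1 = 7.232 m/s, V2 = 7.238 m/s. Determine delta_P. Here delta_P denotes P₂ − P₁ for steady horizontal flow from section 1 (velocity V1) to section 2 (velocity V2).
Formula: \Delta P = \frac{1}{2} \rho (V_1^2 - V_2^2)
delta_P = 0.5·1.225·(7.232² − 7.238²)/1000 = -5.318e-05 kPa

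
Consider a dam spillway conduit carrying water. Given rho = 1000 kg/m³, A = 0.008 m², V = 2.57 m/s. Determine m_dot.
Formula: \dot{m} = \rho A V
m_dot = 1000·0.008·2.57 = 20.56 kg/s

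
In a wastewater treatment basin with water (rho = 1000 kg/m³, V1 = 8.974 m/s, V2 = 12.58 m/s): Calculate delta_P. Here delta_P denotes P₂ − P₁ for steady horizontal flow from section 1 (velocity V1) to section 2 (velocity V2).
Formula: \Delta P = \frac{1}{2} \rho (V_1^2 - V_2^2)
delta_P = 0.5·1000·(8.974² − 12.58²)/1000 = -38.86 kPa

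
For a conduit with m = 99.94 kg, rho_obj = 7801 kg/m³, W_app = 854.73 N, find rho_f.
Formula: W_{app} = mg\left(1 - \frac{\rho_f}{\rho_{obj}}\right)
Substituting knowns: 854.73 = 99.94·9.81·(1 − rho_f/7801)
Solving for rho_f: rho_f = 7801·(1 − 854.73/(99.94·9.81)) = 1000 kg/m³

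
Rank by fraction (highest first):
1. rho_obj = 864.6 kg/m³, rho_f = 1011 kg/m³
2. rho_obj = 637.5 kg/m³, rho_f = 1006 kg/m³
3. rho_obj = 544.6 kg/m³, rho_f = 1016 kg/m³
Case 1: fraction = 0.8552
Case 2: fraction = 0.6337
Case 3: fraction = 0.536
Ranking (highest first): 1, 2, 3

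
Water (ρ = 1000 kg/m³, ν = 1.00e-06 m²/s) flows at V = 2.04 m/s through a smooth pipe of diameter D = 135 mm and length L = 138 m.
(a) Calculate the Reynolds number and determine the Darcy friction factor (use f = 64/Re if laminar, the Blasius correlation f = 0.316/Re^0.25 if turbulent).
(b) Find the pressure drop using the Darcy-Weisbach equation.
(a) Re = V·D/ν = 2.04·0.135/1.00e-06 = 275400 → turbulent (Re > 4000); f = 0.316/Re^0.25 = 0.316/275400^0.25 = 0.013794 (Blasius is strictly valid for Re ≲ 1e5; used here as the smooth-pipe estimate the problem specifies)
(b) Darcy-Weisbach: ΔP = f·(L/D)·½ρV²/1000 = 0.013794·(138/0.135)·½·1000·2.04²/1000 = 29.34 kPa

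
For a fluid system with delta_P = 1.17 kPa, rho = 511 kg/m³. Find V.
Formula: V = \sqrt{\frac{2 \Delta P}{\rho}}
V = √(2·(1.17·1000)/511) = 2.14 m/s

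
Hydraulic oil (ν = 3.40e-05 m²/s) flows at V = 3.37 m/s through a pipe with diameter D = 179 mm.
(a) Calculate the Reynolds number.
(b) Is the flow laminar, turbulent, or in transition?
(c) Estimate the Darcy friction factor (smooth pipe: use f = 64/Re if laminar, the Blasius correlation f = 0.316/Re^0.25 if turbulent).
(a) Re = V·D/ν = 3.37·0.179/3.40e-05 = 17742
(b) Flow regime: turbulent (Re > 4000)
(c) Friction factor: f = 0.316/Re^0.25 = 0.316/17742^0.25 = 0.02738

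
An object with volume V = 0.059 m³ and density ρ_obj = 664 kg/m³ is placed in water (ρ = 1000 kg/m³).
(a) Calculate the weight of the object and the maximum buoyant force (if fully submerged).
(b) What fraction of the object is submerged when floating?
(a) W=rho_obj*g*V=664*9.81*0.059=384.3 N; F_B(max)=rho*g*V=1000*9.81*0.059=578.8 N
(b) Floating fraction=rho_obj/rho=664/1000=0.664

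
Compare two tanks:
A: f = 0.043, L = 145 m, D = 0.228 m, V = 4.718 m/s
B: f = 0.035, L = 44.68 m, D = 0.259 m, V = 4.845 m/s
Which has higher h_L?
h_L(A) = 31.03 m, h_L(B) = 7.224 m. Answer: A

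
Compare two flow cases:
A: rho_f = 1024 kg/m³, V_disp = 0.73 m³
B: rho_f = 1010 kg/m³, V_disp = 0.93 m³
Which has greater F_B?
F_B(A) = 7333 N, F_B(B) = 9215 N. Answer: B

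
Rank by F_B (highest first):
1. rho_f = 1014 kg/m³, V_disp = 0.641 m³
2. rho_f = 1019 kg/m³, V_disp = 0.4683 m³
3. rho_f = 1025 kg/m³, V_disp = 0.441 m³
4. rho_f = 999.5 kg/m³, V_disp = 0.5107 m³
Case 1: F_B = 6376 N
Case 2: F_B = 4681 N
Case 3: F_B = 4434 N
Case 4: F_B = 5007 N
Ranking (highest first): 1, 4, 2, 3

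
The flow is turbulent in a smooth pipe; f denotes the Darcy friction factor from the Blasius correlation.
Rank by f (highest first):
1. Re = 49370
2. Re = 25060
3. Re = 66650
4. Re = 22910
Case 1: f = 0.0212
Case 2: f = 0.02512
Case 3: f = 0.01967
Case 4: f = 0.02569
Ranking (highest first): 4, 2, 1, 3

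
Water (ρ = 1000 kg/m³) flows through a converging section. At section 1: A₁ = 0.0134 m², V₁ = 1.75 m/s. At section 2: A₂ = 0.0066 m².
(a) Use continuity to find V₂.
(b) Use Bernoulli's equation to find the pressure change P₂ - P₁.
(a) Continuity: A₁V₁=A₂V₂ -> V₂=A₁V₁/A₂=0.0134*1.75/0.0066=3.55 m/s
(b) Bernoulli: P₂-P₁=0.5*rho*(V₁^2-V₂^2)/1000=0.5*1000*(1.75^2-3.55^2)/1000=-4.77 kPa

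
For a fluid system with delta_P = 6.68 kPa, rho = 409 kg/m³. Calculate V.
Formula: V = \sqrt{\frac{2 \Delta P}{\rho}}
V = √(2·(6.68·1000)/409) = 5.715 m/s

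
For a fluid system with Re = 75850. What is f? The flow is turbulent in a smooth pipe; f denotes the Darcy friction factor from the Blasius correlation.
Formula: f = \frac{0.316}{Re^{0.25}}
f = 0.316/75850^0.25 = 0.01904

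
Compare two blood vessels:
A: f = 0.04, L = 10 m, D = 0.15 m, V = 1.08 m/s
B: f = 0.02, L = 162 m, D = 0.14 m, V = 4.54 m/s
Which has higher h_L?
h_L(A) = 0.1585 m, h_L(B) = 24.31 m. Answer: B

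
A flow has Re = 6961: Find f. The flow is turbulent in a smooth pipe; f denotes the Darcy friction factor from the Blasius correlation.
Formula: f = \frac{0.316}{Re^{0.25}}
f = 0.316/6961^0.25 = 0.0346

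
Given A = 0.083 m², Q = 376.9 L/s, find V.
Formula: Q = A V
Substituting knowns: 376.9 = 0.083·V·1000
Solving for V: V = (376.9/1000)/0.083 = 4.541 m/s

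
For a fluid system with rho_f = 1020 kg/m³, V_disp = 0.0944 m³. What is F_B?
Formula: F_B = \rho_f g V_{disp}
F_B = 1020·9.81·0.0944 = 944.6 N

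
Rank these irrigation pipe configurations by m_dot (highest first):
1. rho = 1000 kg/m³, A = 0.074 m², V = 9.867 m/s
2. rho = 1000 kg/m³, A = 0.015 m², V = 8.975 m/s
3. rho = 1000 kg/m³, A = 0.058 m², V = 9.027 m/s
Case 1: m_dot = 730.2 kg/s
Case 2: m_dot = 134.6 kg/s
Case 3: m_dot = 523.6 kg/s
Ranking (highest first): 1, 3, 2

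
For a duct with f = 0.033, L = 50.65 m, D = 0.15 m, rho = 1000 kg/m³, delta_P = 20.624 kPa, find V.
Formula: \Delta P = f \frac{L}{D} \frac{\rho V^2}{2}
Substituting knowns: 20.624 = 0.033·(50.65/0.15)·0.5·1000·V²/1000
Solving for V: V = √((20.624·1000)/(0.033·(50.65/0.15)·0.5·1000)) = 1.924 m/s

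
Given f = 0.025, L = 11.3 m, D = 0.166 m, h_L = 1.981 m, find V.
Formula: h_L = f \frac{L}{D} \frac{V^2}{2g}
Substituting knowns: 1.981 = 0.025·(11.3/0.166)·V²/(2·9.81)
Solving for V: V = √(1.981·2·9.81/(0.025·(11.3/0.166))) = 4.779 m/s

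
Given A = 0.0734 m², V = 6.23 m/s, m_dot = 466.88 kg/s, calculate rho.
Formula: \dot{m} = \rho A V
Substituting knowns: 466.88 = rho·0.0734·6.23
Solving for rho: rho = 466.88/(0.0734·6.23) = 1021 kg/m³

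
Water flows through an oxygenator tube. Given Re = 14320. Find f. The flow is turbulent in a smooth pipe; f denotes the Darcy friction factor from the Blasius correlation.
Formula: f = \frac{0.316}{Re^{0.25}}
f = 0.316/14320^0.25 = 0.02889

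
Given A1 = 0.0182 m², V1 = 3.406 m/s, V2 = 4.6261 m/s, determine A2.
Formula: V_2 = \frac{A_1 V_1}{A_2}
Substituting knowns: 4.6261 = 0.0182·3.406/A2
Solving for A2: A2 = 0.0182·3.406/4.6261 = 0.0134 m²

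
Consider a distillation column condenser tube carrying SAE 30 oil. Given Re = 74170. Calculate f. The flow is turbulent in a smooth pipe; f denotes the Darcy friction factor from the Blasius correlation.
Formula: f = \frac{0.316}{Re^{0.25}}
f = 0.316/74170^0.25 = 0.01915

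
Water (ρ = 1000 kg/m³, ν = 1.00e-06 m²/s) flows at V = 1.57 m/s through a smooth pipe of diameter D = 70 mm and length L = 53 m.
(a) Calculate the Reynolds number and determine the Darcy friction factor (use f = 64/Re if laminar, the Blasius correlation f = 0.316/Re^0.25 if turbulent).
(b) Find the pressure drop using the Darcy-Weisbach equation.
(a) Re = V·D/ν = 1.57·0.07/1.00e-06 = 109900 → turbulent (Re > 4000); f = 0.316/Re^0.25 = 0.316/109900^0.25 = 0.017356 (Blasius is strictly valid for Re ≲ 1e5; used here as the smooth-pipe estimate the problem specifies)
(b) Darcy-Weisbach: ΔP = f·(L/D)·½ρV²/1000 = 0.017356·(53/0.070)·½·1000·1.57²/1000 = 16.2 kPa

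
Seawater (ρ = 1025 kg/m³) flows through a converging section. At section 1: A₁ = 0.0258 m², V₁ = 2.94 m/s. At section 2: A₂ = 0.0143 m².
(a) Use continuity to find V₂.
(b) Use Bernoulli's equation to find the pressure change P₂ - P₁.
(a) Continuity: A₁V₁=A₂V₂ -> V₂=A₁V₁/A₂=0.0258*2.94/0.0143=5.30 m/s
(b) Bernoulli: P₂-P₁=0.5*rho*(V₁^2-V₂^2)/1000=0.5*1025*(2.94^2-5.30^2)/1000=-9.966 kPa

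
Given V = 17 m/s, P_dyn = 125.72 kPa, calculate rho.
Formula: P_{dyn} = \frac{1}{2} \rho V^2
Substituting knowns: 125.72 = 0.5·rho·17²/1000
Solving for rho: rho = 2·(125.72·1000)/17² = 870 kg/m³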